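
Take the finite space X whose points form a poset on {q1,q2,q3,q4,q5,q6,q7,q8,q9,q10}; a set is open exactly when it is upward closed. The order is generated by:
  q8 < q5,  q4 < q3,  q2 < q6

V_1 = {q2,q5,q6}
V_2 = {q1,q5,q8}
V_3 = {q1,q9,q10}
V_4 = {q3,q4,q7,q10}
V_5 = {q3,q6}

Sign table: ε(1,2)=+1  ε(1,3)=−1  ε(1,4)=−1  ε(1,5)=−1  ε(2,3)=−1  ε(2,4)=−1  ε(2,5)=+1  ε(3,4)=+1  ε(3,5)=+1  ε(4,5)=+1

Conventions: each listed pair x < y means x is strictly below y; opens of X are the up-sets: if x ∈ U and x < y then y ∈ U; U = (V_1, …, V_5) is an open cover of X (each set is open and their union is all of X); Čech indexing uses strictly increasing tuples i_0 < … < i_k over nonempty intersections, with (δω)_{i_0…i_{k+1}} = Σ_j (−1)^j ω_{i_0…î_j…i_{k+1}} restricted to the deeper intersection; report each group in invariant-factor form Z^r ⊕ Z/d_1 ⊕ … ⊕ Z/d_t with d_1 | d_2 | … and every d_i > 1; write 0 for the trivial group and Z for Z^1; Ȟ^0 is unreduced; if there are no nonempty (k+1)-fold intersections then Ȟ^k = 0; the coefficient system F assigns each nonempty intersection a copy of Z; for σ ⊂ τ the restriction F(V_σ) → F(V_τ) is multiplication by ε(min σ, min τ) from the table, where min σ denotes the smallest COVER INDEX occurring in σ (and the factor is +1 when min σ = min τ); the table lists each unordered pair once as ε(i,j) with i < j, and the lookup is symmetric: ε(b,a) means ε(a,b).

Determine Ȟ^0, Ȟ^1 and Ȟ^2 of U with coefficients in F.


Ȟ^0 ≅ Z, Ȟ^1 ≅ Z, Ȟ^2 ≅ 0

nonempty overlaps:
  V12={q5} V15={q6} V23={q1} V34={q10} V45={q3}
C dims 5,5; δ0: rk 4, SNF 1^4
degree 0: 5−4−0 = 1 → Ȟ^0 ≅ Z
degree 1: 5−0−4 = 1 → Ȟ^1 ≅ Z
degree 2: 0−0−0 = 0 → Ȟ^2 ≅ 0


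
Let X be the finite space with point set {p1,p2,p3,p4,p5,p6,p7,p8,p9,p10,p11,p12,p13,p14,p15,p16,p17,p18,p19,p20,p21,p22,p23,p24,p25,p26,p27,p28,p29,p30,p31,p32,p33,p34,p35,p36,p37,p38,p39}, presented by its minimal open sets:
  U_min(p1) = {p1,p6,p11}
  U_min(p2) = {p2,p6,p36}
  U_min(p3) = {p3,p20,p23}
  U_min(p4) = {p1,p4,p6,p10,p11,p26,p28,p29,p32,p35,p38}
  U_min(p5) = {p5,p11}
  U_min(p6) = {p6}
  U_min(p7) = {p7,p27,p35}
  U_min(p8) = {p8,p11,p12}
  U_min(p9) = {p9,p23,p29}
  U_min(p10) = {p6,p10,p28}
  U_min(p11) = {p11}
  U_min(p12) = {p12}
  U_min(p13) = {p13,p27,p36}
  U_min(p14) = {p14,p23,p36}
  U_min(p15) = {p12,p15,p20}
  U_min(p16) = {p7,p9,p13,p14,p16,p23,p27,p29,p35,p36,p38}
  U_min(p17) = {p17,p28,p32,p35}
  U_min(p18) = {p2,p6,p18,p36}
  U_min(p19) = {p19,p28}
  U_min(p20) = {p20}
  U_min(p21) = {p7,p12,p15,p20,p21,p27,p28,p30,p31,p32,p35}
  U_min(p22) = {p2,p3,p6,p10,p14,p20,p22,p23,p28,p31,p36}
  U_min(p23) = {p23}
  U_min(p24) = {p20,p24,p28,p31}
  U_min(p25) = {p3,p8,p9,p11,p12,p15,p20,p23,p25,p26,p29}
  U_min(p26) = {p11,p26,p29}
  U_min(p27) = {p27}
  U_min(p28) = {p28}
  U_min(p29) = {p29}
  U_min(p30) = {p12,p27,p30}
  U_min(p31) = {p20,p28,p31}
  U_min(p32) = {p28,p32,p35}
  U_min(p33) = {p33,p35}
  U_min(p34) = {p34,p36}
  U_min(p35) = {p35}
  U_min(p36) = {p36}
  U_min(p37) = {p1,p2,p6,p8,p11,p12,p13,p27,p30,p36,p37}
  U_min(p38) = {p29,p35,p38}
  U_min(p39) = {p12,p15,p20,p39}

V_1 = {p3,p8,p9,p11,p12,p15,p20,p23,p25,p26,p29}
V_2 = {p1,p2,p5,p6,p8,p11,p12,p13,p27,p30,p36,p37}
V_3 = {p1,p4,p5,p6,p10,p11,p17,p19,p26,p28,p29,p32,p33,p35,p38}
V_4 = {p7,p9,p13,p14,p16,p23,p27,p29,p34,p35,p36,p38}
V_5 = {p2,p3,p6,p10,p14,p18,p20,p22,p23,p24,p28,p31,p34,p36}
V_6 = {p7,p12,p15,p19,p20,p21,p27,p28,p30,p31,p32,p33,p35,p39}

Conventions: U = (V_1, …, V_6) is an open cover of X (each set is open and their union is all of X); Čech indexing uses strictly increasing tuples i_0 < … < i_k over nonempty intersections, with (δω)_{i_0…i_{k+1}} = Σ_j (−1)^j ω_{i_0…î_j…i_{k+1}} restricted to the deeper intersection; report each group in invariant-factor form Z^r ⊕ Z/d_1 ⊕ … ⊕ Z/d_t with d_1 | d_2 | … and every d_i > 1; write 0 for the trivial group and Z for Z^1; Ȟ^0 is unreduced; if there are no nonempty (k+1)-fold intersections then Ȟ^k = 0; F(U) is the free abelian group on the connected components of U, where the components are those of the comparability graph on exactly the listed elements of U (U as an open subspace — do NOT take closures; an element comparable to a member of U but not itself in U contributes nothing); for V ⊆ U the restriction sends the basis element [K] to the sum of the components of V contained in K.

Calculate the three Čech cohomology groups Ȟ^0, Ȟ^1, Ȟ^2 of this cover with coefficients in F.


Ȟ^0 ≅ Z,  Ȟ^1 ≅ 0,  Ȟ^2 ≅ Z/2

intersection data:
  V12={p8,p11,p12} V13={p11,p26,p29} V14={p9,p23,p29} V15={p3,p20,p23} V16={p12,p15,p20} V23={p1,p5,p6,p11} V24={p13,p27,p36} V25={p2,p6,p36} V26={p12,p27,p30} V34={p29,p35,p38} V35={p6,p10,p28} V36={p19,p28,p32,p33,p35} V45={p14,p23,p34,p36} V46={p7,p27,p35} V56={p20,p28,p31}
  V123={p11} V126={p12} V134={p29} V145={p23} V156={p20} V235={p6} V245={p36} V246={p27} V346={p35} V356={p28}
components per intersection:
  V1: {p3,p8,p9,p11,p12,p15,p20,p23,p25,p26,p29}
  V2: {p1,p2,p5,p6,p8,p11,p12,p13,p27,p30,p36,p37}
  V3: {p1,p4,p5,p6,p10,p11,p17,p19,p26,p28,p29,p32,p33,p35,p38}
  V4: {p7,p9,p13,p14,p16,p23,p27,p29,p34,p35,p36,p38}
  V5: {p2,p3,p6,p10,p14,p18,p20,p22,p23,p24,p28,p31,p34,p36}
  V6: {p7,p12,p15,p19,p20,p21,p27,p28,p30,p31,p32,p33,p35,p39}
  V12: {p8,p11,p12}
  V13: {p11,p26,p29}
  V14: {p9,p23,p29}
  V15: {p3,p20,p23}
  V16: {p12,p15,p20}
  V23: {p1,p5,p6,p11}
  V24: {p13,p27,p36}
  V25: {p2,p6,p36}
  V26: {p12,p27,p30}
  V34: {p29,p35,p38}
  V35: {p6,p10,p28}
  V36: {p19,p28,p32,p33,p35}
  V45: {p14,p23,p34,p36}
  V46: {p7,p27,p35}
  V56: {p20,p28,p31}
  V123: {p11}
  V126: {p12}
  V134: {p29}
  V145: {p23}
  V156: {p20}
  V235: {p6}
  V245: {p36}
  V246: {p27}
  V346: {p35}
  V356: {p28}
C dims 6,15,10; δ0: rk 5, SNF 1^5; δ1: rk 10, SNF 1^9·2
Ȟ^0 = (6 − 5) − 0 = 1, so Ȟ^0 ≅ Z
Ȟ^1 = (15 − 10) − 5 = 0, so Ȟ^1 ≅ 0
Ȟ^2 = (10 − 0) − 10 = 0 plus torsion [2], so Ȟ^2 ≅ Z/2


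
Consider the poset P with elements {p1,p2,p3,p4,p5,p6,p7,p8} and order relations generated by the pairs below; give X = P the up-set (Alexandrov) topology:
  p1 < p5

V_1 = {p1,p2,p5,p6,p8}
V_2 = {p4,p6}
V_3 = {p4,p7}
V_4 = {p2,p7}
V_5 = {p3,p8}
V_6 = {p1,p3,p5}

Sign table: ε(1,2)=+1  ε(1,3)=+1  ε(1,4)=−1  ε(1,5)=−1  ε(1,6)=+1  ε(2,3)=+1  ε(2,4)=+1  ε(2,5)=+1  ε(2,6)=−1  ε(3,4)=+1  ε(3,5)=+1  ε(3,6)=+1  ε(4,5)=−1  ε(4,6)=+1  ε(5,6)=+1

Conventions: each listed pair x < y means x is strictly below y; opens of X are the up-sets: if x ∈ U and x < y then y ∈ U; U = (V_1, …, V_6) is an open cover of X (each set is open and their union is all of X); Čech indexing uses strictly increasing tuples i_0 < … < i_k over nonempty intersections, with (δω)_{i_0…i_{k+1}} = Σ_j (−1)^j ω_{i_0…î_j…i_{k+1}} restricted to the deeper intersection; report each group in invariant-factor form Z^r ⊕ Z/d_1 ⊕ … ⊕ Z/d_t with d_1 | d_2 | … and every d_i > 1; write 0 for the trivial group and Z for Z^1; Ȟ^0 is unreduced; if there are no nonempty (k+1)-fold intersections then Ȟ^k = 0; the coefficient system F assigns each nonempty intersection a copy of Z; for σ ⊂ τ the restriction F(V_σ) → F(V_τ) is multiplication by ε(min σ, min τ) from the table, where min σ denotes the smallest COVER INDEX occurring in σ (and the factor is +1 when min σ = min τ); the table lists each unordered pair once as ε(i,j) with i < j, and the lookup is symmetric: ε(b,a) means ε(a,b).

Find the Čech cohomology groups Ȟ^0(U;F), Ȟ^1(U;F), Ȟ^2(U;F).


Ȟ^0 ≅ 0,  Ȟ^1 ≅ Z ⊕ Z/2,  Ȟ^2 ≅ 0

nonempty overlaps:
  V12={p6} V14={p2} V15={p8} V16={p1,p5} V23={p4} V34={p7} V56={p3}
C dims 6,7; δ0: rk 6, SNF 1^5·2
degree 0: 6−6−0 = 0 → Ȟ^0 ≅ 0
degree 1: 7−0−6 = 1 plus torsion [2] → Ȟ^1 ≅ Z ⊕ Z/2
degree 2: 0−0−0 = 0 → Ȟ^2 ≅ 0


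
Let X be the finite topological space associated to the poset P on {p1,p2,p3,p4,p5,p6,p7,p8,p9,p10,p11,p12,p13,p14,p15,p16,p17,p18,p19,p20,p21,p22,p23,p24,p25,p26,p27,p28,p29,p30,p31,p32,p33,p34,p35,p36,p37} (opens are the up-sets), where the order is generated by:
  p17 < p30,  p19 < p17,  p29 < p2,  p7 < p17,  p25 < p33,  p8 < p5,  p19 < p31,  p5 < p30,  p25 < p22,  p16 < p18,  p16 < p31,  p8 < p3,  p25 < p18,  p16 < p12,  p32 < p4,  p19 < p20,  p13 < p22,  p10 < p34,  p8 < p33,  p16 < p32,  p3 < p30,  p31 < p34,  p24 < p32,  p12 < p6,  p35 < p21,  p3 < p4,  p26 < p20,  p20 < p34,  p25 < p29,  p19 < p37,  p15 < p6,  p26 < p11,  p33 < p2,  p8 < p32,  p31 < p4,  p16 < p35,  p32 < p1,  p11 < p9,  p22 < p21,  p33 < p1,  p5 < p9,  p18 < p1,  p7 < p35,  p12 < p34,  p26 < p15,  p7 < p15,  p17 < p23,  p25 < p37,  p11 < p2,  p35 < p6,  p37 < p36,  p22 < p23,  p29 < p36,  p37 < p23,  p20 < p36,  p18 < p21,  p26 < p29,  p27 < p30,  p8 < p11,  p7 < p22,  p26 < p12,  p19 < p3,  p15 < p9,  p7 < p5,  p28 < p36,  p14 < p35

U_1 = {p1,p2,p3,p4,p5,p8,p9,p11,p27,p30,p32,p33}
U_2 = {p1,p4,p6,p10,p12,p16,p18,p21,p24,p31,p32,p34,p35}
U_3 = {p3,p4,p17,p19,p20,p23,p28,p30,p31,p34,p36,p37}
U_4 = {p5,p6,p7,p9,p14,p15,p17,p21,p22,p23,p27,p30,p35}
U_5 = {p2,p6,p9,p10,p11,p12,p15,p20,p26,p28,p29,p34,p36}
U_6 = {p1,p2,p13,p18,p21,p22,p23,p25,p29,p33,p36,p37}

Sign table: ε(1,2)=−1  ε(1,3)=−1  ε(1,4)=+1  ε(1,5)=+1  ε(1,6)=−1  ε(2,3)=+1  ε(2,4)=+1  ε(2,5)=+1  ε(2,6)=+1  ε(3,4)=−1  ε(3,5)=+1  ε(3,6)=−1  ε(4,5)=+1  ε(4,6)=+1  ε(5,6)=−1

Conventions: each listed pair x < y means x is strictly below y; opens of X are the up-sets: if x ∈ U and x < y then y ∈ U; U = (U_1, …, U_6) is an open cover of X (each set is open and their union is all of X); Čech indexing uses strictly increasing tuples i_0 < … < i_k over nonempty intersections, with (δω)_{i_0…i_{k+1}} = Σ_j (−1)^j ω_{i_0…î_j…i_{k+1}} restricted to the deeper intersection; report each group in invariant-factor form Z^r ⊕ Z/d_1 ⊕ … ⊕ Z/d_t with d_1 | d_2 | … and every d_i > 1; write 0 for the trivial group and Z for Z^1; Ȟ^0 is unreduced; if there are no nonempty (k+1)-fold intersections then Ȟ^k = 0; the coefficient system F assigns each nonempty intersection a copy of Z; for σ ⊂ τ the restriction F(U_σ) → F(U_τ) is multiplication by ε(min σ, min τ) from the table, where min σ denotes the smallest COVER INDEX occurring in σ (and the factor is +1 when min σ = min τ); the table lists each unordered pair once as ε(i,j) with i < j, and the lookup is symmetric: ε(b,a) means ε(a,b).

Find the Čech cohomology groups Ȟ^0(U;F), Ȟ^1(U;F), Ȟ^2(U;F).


cover nerve:
  U12={p1,p4,p32} U13={p3,p4,p30} U14={p5,p9,p27,p30} U15={p2,p9,p11} U16={p1,p2,p33} U23={p4,p31,p34} U24={p6,p21,p35} U25={p6,p10,p12,p34} U26={p1,p18,p21} U34={p17,p23,p30} U35={p20,p28,p34,p36} U36={p23,p36,p37} U45={p6,p9,p15} U46={p21,p22,p23} U56={p2,p29,p36}
  U123={p4} U126={p1} U134={p30} U145={p9} U156={p2} U235={p34} U245={p6} U246={p21} U346={p23} U356={p36}
C dims 6,15,10; δ0: rk 6, SNF 1^5·2; δ1: rk 9, SNF 1^9
Ȟ^0: (6−6)−0=0 ⇒ 0
Ȟ^1: (15−9)−6=0 plus torsion [2] ⇒ Z/2
Ȟ^2: (10−0)−9=1 ⇒ Z

Ȟ^0 = 0; Ȟ^1 = Z/2; Ȟ^2 = Z


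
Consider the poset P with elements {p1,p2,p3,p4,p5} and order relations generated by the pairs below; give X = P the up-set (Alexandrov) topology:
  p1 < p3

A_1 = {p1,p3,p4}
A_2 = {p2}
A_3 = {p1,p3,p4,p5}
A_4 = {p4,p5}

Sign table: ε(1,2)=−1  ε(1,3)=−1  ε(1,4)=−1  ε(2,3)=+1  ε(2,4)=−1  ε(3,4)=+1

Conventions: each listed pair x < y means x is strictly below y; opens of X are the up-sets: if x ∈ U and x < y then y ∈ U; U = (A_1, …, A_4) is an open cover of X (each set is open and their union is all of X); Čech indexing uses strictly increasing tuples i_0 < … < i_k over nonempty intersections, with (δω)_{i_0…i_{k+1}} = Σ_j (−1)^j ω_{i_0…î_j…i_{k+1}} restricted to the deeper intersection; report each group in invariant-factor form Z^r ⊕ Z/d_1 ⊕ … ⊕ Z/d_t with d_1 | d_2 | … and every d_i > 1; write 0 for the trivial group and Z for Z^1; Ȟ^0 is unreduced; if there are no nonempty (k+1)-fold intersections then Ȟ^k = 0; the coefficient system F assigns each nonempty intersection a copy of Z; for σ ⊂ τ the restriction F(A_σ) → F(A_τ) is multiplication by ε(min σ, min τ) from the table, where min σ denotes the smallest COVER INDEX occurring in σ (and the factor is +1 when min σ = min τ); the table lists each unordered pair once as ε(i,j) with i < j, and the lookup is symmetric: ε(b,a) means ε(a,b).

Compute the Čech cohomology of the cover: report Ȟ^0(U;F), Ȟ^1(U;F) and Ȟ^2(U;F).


nonempty overlaps:
  A13={p1,p3,p4} A14={p4} A34={p4,p5}
  A134={p4}
C dims 4,3,1; δ0: rk 2, SNF 1^2; δ1: rk 1, SNF 1^1
degree 0: 4−2−0 = 2 → Ȟ^0 ≅ Z^2
degree 1: 3−1−2 = 0 → Ȟ^1 ≅ 0
degree 2: 1−0−1 = 0 → Ȟ^2 ≅ 0

Ȟ^0 = Z^2, Ȟ^1 = 0, Ȟ^2 = 0


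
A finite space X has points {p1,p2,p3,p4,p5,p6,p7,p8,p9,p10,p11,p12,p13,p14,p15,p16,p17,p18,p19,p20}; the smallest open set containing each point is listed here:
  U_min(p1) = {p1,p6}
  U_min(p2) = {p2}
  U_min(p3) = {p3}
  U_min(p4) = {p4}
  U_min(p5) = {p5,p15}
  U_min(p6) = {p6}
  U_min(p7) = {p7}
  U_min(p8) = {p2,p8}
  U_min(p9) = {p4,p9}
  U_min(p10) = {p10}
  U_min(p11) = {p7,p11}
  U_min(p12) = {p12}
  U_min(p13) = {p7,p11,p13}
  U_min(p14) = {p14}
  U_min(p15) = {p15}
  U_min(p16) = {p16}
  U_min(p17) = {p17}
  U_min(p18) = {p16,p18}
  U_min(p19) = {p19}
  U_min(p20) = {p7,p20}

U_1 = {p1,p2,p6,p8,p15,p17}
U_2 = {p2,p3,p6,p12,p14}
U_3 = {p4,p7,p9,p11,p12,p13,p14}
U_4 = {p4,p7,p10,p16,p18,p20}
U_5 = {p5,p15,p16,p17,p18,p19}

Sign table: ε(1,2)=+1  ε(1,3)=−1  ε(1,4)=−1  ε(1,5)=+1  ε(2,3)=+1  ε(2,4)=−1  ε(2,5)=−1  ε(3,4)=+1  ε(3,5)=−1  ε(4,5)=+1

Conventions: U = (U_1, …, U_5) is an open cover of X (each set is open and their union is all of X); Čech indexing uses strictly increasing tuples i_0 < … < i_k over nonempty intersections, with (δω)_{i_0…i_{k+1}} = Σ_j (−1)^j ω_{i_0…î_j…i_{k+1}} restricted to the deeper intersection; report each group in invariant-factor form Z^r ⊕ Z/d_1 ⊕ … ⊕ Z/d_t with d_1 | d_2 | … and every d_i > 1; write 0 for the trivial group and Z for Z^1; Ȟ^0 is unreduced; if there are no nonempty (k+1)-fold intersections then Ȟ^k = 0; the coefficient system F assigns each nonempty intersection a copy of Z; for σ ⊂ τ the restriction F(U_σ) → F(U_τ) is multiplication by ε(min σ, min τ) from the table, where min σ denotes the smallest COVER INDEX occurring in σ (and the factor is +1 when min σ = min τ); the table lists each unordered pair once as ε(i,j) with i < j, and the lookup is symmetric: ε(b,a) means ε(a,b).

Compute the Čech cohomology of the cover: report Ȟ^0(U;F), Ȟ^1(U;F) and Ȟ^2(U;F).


nonempty overlaps:
  U12={p2,p6} U15={p15,p17} U23={p12,p14} U34={p4,p7} U45={p16,p18}
C dims 5,5; δ0: rk 4, SNF 1^4
degree 0: 5−4−0 = 1 → Ȟ^0 ≅ Z
degree 1: 5−0−4 = 1 → Ȟ^1 ≅ Z
degree 2: 0−0−0 = 0 → Ȟ^2 ≅ 0

Ȟ^0(U;F) ≅ Z; Ȟ^1(U;F) ≅ Z; Ȟ^2(U;F) ≅ 0


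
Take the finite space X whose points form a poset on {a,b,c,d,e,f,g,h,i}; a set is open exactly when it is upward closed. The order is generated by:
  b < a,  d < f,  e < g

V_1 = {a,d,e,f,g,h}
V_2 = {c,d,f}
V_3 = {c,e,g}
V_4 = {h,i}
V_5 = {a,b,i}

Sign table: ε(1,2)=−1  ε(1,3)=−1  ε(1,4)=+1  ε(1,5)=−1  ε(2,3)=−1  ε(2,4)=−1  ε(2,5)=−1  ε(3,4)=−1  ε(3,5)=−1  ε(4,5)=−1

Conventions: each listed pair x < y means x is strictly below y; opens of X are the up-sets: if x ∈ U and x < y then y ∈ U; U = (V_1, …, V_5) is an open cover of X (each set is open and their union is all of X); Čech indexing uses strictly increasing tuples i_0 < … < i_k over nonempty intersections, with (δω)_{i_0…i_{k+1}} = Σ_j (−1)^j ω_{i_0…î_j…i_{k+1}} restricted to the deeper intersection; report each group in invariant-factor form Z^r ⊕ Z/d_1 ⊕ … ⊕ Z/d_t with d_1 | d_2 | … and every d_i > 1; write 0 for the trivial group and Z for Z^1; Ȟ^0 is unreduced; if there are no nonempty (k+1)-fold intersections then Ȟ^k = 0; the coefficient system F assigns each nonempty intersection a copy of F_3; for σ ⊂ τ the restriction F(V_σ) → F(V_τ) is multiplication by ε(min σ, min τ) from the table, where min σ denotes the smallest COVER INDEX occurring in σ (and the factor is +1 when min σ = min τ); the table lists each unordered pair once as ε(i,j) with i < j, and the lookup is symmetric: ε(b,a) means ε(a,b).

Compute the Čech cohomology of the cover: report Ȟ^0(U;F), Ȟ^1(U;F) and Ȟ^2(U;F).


Ȟ^0 ≅ 0,  Ȟ^1 ≅ Z/3,  Ȟ^2 ≅ 0

intersection data:
  V12={d,f} V13={e,g} V14={h} V15={a} V23={c} V45={i}
C dims 5,6; δ0: rk_F3 5
Ȟ^0 = (5 − 5) − 0 = 0, so Ȟ^0 ≅ 0
Ȟ^1 = (6 − 0) − 5 = 1, so Ȟ^1 ≅ Z/3
Ȟ^2 = (0 − 0) − 0 = 0, so Ȟ^2 ≅ 0


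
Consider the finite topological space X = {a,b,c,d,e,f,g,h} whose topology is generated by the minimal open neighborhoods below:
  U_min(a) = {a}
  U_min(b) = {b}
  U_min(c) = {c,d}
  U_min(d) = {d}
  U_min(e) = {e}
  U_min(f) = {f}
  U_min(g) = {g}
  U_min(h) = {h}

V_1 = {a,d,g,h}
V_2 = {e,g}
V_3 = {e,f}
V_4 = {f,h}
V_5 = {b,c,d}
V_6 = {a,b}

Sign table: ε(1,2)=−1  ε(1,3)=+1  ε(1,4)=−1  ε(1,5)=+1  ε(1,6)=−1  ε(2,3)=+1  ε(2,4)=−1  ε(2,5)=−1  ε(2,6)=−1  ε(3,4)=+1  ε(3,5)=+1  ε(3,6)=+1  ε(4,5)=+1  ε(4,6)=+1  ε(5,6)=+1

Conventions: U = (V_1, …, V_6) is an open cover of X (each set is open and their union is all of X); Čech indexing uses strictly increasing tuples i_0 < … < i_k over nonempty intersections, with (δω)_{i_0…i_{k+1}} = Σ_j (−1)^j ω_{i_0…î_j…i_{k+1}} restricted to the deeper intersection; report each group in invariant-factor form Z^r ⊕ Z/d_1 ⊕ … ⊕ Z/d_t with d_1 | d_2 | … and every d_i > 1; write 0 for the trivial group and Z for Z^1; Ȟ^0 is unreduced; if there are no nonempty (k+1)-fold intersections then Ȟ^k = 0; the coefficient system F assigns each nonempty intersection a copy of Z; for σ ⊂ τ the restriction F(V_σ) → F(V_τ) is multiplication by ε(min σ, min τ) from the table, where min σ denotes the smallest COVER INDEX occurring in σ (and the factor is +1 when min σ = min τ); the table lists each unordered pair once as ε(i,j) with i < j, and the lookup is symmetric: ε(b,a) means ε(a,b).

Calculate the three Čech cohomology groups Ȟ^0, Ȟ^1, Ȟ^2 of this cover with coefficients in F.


Ȟ^0 ≅ 0,  Ȟ^1 ≅ Z ⊕ Z/2,  Ȟ^2 ≅ 0

nerve of the cover:
  V12={g} V14={h} V15={d} V16={a} V23={e} V34={f} V56={b}
C dims 6,7; δ0: rk 6, SNF 1^5·2
Ȟ^0 = (6 − 6) − 0 = 0, so Ȟ^0 ≅ 0
Ȟ^1 = (7 − 0) − 6 = 1 plus torsion [2], so Ȟ^1 ≅ Z ⊕ Z/2
Ȟ^2 = (0 − 0) − 0 = 0, so Ȟ^2 ≅ 0


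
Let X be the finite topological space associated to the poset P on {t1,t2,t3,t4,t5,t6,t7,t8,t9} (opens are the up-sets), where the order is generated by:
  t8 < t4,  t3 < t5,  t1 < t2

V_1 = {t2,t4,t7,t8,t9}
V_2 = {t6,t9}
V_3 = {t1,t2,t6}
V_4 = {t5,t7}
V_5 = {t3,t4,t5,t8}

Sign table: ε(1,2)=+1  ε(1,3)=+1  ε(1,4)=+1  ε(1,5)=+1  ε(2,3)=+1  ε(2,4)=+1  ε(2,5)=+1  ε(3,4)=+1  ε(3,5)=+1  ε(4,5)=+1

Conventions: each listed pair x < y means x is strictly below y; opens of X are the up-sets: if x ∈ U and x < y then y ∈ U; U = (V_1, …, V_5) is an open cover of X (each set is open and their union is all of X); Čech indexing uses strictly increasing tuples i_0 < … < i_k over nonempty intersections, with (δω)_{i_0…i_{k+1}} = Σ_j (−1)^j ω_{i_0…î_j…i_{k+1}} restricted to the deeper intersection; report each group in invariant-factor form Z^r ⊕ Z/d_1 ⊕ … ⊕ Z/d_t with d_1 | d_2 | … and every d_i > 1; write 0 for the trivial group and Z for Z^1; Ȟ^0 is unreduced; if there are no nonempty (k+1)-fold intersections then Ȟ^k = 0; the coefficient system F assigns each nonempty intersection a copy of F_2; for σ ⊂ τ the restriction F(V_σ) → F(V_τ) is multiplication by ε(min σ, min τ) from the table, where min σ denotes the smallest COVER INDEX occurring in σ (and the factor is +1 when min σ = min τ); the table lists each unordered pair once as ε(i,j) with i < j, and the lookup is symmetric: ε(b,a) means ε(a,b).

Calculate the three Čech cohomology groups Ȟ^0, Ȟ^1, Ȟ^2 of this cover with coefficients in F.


cover nerve:
  V12={t9} V13={t2} V14={t7} V15={t4,t8} V23={t6} V45={t5}
C dims 5,6; δ0: rk_F2 4
Ȟ^0: (5−4)−0=1 ⇒ Z/2
Ȟ^1: (6−0)−4=2 ⇒ Z/2 ⊕ Z/2
Ȟ^2: (0−0)−0=0 ⇒ 0

Ȟ^0 = Z/2, Ȟ^1 = Z/2 ⊕ Z/2, Ȟ^2 = 0


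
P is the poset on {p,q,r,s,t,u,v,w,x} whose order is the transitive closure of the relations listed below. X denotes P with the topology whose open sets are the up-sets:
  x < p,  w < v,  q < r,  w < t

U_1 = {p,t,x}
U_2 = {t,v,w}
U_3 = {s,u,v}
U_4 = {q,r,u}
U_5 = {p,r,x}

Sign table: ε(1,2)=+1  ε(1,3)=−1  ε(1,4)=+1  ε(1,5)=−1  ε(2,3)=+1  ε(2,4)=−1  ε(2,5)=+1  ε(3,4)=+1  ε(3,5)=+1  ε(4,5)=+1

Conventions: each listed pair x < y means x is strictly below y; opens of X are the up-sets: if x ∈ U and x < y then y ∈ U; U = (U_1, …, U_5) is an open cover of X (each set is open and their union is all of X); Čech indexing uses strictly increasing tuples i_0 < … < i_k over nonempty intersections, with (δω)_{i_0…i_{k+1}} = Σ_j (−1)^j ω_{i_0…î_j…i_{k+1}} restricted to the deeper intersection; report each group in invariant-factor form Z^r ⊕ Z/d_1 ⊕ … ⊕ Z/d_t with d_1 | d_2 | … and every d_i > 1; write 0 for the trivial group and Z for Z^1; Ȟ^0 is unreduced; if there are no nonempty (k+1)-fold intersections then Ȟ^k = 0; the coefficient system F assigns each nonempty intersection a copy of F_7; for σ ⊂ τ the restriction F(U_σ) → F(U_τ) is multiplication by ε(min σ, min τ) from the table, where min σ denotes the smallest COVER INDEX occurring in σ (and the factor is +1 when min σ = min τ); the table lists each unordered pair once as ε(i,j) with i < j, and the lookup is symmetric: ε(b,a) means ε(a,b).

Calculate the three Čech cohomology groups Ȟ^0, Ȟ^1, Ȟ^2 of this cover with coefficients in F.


Ȟ^0 = 0, Ȟ^1 = 0, Ȟ^2 = 0

nerve simplices:
  U12={t} U15={p,x} U23={v} U34={u} U45={r}
C dims 5,5; δ0: rk_F7 5
degree 0: 5−5−0 = 0 → Ȟ^0 ≅ 0
degree 1: 5−0−5 = 0 → Ȟ^1 ≅ 0
degree 2: 0−0−0 = 0 → Ȟ^2 ≅ 0


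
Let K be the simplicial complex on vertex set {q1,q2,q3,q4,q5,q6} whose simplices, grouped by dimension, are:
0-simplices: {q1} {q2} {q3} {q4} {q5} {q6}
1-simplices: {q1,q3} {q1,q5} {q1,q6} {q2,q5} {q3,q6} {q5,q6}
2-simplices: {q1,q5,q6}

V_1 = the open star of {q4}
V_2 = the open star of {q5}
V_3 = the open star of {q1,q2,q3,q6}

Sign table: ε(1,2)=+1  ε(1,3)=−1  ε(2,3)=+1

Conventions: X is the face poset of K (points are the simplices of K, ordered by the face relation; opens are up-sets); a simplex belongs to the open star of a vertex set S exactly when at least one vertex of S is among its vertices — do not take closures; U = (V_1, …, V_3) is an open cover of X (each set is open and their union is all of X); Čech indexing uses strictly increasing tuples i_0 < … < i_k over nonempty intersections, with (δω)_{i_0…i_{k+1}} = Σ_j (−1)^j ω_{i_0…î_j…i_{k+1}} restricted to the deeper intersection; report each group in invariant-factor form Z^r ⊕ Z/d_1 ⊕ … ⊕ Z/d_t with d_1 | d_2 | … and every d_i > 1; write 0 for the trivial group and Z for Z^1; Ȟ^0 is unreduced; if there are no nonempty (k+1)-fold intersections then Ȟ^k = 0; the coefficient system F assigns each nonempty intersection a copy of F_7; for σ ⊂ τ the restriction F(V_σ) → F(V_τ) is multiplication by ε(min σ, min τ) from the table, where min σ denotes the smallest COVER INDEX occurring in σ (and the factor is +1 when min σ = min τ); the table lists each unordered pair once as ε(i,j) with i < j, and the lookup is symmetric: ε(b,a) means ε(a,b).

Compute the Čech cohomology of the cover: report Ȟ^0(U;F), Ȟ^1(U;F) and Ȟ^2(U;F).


Ȟ^0 ≅ Z/7 ⊕ Z/7; Ȟ^1 ≅ 0; Ȟ^2 ≅ 0

intersection data:
  V1={{q4}} V2={{q5},{q1,q5},{q2,q5},{q5,q6},{q1,q5,q6}} V3={{q1},{q2},{q3},{q6},{q1,q3},{q1,q5},{q1,q6},{q2,q5},{q3,q6},{q5,q6},{q1,q5,q6}}
  V23={{q1,q5},{q2,q5},{q5,q6},{q1,q5,q6}}
C dims 3,1; δ0: rk_F7 1
Ȟ^0 = (3 − 1) − 0 = 2, so Ȟ^0 ≅ Z/7 ⊕ Z/7
Ȟ^1 = (1 − 0) − 1 = 0, so Ȟ^1 ≅ 0
Ȟ^2 = (0 − 0) − 0 = 0, so Ȟ^2 ≅ 0


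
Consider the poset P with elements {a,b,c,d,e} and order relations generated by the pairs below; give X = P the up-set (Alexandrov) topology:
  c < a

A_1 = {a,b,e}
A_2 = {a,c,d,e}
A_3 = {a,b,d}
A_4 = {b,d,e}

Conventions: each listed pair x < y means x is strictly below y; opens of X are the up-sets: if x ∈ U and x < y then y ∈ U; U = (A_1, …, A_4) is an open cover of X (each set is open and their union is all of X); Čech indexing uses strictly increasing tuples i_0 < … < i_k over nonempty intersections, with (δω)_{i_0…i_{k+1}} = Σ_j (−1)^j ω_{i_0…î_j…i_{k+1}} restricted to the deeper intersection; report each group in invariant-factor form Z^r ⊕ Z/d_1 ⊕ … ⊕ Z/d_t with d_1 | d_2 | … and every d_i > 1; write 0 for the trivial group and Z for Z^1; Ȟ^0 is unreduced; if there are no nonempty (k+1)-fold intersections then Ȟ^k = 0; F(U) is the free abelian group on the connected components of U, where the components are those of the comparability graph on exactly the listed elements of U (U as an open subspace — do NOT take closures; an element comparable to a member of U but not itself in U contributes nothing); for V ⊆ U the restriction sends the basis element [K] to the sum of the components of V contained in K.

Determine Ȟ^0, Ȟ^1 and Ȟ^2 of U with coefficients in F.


intersection data:
  A12={a,e} A13={a,b} A14={b,e} A23={a,d} A24={d,e} A34={b,d}
  A123={a} A124={e} A134={b} A234={d}
components per intersection:
  A1: {a} {b} {e}
  A2: {a,c} {d} {e}
  A3: {a} {b} {d}
  A4: {b} {d} {e}
  A12: {a} {e}
  A13: {a} {b}
  A14: {b} {e}
  A23: {a} {d}
  A24: {d} {e}
  A34: {b} {d}
  A123: {a}
  A124: {e}
  A134: {b}
  A234: {d}
C dims 12,12,4; δ0: rk 8, SNF 1^8; δ1: rk 4, SNF 1^4
Ȟ^0 = (12 − 8) − 0 = 4, so Ȟ^0 ≅ Z^4
Ȟ^1 = (12 − 4) − 8 = 0, so Ȟ^1 ≅ 0
Ȟ^2 = (4 − 0) − 4 = 0, so Ȟ^2 ≅ 0

Ȟ^0(U;F) ≅ Z^4, Ȟ^1(U;F) ≅ 0 and Ȟ^2(U;F) ≅ 0


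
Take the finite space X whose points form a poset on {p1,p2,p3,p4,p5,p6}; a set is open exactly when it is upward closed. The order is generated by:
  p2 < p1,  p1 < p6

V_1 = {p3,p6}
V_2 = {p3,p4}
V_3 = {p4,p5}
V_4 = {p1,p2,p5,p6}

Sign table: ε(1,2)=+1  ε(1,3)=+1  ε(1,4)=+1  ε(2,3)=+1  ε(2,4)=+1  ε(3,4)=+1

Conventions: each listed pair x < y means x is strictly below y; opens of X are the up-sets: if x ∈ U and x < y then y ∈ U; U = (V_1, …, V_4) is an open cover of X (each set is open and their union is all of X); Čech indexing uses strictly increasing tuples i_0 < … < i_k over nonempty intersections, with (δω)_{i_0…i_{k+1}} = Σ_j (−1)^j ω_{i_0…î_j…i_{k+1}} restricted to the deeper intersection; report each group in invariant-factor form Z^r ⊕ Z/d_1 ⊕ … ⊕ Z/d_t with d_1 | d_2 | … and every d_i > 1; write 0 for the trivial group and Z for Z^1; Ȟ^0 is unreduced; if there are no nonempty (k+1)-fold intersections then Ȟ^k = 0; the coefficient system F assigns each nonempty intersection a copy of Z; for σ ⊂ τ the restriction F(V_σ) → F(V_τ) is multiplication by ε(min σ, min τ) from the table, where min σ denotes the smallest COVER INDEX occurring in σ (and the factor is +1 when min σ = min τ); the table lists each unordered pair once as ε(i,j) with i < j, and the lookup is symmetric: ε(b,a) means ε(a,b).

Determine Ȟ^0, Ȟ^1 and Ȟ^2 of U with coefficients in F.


nonempty overlaps:
  V12={p3} V14={p6} V23={p4} V34={p5}
C dims 4,4; δ0: rk 3, SNF 1^3
degree 0: 4−3−0 = 1 → Ȟ^0 ≅ Z
degree 1: 4−0−3 = 1 → Ȟ^1 ≅ Z
degree 2: 0−0−0 = 0 → Ȟ^2 ≅ 0

Ȟ^0 = Z; Ȟ^1 = Z; Ȟ^2 = 0


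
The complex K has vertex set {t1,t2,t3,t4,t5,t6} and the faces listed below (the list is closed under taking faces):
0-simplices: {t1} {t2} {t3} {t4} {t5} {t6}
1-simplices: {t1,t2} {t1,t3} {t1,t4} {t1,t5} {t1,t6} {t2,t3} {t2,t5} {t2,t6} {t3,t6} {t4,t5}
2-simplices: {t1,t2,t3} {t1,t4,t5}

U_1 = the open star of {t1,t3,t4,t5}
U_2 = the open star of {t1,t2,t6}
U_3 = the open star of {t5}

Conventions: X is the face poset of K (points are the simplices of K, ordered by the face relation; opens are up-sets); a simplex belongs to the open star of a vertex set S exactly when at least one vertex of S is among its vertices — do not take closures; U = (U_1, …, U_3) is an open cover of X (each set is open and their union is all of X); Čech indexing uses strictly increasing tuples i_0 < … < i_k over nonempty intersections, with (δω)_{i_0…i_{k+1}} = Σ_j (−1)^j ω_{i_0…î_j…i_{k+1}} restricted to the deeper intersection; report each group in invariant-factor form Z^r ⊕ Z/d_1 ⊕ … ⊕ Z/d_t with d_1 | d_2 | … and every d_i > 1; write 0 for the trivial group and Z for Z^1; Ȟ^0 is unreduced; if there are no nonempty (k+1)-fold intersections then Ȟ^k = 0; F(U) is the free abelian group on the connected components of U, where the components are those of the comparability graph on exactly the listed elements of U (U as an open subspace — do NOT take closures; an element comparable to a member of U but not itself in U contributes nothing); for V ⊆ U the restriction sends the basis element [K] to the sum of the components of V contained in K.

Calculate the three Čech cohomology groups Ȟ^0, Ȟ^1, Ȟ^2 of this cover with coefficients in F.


nerve simplices:
  U1={{t1},{t3},{t4},{t5},{t1,t2},{t1,t3},{t1,t4},{t1,t5},{t1,t6},{t2,t3},{t2,t5},{t3,t6},{t4,t5},{t1,t2,t3},{t1,t4,t5}} U2={{t1},{t2},{t6},{t1,t2},{t1,t3},{t1,t4},{t1,t5},{t1,t6},{t2,t3},{t2,t5},{t2,t6},{t3,t6},{t1,t2,t3},{t1,t4,t5}} U3={{t5},{t1,t5},{t2,t5},{t4,t5},{t1,t4,t5}}
  U12={{t1},{t1,t2},{t1,t3},{t1,t4},{t1,t5},{t1,t6},{t2,t3},{t2,t5},{t3,t6},{t1,t2,t3},{t1,t4,t5}} U13={{t5},{t1,t5},{t2,t5},{t4,t5},{t1,t4,t5}} U23={{t1,t5},{t2,t5},{t1,t4,t5}}
  U123={{t1,t5},{t2,t5},{t1,t4,t5}}
components per intersection:
  U1: {{t1},{t3},{t4},{t5},{t1,t2},{t1,t3},{t1,t4},{t1,t5},{t1,t6},{t2,t3},{t2,t5},{t3,t6},{t4,t5},{t1,t2,t3},{t1,t4,t5}}
  U2: {{t1},{t2},{t6},{t1,t2},{t1,t3},{t1,t4},{t1,t5},{t1,t6},{t2,t3},{t2,t5},{t2,t6},{t3,t6},{t1,t2,t3},{t1,t4,t5}}
  U3: {{t5},{t1,t5},{t2,t5},{t4,t5},{t1,t4,t5}}
  U12: {{t1},{t1,t2},{t1,t3},{t1,t4},{t1,t5},{t1,t6},{t2,t3},{t1,t2,t3},{t1,t4,t5}} {{t2,t5}} {{t3,t6}}
  U13: {{t5},{t1,t5},{t2,t5},{t4,t5},{t1,t4,t5}}
  U23: {{t1,t5},{t1,t4,t5}} {{t2,t5}}
  U123: {{t1,t5},{t1,t4,t5}} {{t2,t5}}
C dims 3,6,2; δ0: rk 2, SNF 1^2; δ1: rk 2, SNF 1^2
degree 0: 3−2−0 = 1 → Ȟ^0 ≅ Z
degree 1: 6−2−2 = 2 → Ȟ^1 ≅ Z^2
degree 2: 2−0−2 = 0 → Ȟ^2 ≅ 0

Ȟ^0 = Z, Ȟ^1 = Z^2, Ȟ^2 = 0


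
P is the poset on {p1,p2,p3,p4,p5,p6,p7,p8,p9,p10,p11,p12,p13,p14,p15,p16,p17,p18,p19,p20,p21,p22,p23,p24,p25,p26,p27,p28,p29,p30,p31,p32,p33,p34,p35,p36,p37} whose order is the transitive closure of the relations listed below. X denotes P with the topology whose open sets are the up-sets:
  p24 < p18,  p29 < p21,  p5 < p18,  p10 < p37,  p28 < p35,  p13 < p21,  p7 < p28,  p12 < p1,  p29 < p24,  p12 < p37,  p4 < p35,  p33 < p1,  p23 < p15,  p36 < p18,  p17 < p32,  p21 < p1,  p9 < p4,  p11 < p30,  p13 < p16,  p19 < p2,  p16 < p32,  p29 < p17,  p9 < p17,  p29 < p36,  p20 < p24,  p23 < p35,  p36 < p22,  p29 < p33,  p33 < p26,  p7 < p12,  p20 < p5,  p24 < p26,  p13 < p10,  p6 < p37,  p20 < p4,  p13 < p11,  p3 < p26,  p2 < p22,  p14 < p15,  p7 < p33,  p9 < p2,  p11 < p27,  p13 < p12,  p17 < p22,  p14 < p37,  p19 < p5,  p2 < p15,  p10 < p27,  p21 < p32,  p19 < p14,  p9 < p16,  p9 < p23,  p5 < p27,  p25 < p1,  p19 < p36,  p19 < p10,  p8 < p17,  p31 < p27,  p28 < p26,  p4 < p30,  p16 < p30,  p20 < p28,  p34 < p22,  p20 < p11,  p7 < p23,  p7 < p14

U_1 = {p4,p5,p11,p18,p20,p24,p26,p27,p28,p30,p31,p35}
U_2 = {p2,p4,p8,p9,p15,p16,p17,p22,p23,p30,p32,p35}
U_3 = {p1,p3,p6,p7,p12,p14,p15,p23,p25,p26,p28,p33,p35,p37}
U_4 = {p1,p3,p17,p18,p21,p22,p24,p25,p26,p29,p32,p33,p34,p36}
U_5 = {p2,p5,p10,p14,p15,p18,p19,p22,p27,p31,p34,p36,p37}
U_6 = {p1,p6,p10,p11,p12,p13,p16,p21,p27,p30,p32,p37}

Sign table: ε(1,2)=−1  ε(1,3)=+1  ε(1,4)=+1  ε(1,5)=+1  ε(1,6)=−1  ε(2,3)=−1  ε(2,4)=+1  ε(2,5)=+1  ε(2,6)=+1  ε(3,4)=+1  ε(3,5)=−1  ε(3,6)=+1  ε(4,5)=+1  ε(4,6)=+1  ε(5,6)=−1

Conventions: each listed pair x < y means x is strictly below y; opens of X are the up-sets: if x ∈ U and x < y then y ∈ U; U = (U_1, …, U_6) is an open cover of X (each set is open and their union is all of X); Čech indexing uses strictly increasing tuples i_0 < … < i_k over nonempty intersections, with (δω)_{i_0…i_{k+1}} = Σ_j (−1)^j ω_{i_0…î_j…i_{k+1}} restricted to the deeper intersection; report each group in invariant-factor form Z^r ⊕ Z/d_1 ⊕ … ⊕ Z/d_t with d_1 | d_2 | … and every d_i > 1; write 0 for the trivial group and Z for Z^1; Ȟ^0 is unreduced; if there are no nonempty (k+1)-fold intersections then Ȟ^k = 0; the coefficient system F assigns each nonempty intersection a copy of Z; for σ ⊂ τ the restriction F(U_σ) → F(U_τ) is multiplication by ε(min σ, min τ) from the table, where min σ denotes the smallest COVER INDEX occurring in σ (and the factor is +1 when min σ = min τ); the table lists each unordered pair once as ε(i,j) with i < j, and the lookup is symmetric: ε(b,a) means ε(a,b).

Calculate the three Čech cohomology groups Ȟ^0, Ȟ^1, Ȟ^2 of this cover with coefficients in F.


Ȟ^0 ≅ 0, Ȟ^1 ≅ Z/2 and Ȟ^2 ≅ Z

intersection data:
  U12={p4,p30,p35} U13={p26,p28,p35} U14={p18,p24,p26} U15={p5,p18,p27,p31} U16={p11,p27,p30} U23={p15,p23,p35} U24={p17,p22,p32} U25={p2,p15,p22} U26={p16,p30,p32} U34={p1,p3,p25,p26,p33} U35={p14,p15,p37} U36={p1,p6,p12,p37} U45={p18,p22,p34,p36} U46={p1,p21,p32} U56={p10,p27,p37}
  U123={p35} U126={p30} U134={p26} U145={p18} U156={p27} U235={p15} U245={p22} U246={p32} U346={p1} U356={p37}
C dims 6,15,10; δ0: rk 6, SNF 1^5·2; δ1: rk 9, SNF 1^9
Ȟ^0 = (6 − 6) − 0 = 0, so Ȟ^0 ≅ 0
Ȟ^1 = (15 − 9) − 6 = 0 plus torsion [2], so Ȟ^1 ≅ Z/2
Ȟ^2 = (10 − 0) − 9 = 1, so Ȟ^2 ≅ Z


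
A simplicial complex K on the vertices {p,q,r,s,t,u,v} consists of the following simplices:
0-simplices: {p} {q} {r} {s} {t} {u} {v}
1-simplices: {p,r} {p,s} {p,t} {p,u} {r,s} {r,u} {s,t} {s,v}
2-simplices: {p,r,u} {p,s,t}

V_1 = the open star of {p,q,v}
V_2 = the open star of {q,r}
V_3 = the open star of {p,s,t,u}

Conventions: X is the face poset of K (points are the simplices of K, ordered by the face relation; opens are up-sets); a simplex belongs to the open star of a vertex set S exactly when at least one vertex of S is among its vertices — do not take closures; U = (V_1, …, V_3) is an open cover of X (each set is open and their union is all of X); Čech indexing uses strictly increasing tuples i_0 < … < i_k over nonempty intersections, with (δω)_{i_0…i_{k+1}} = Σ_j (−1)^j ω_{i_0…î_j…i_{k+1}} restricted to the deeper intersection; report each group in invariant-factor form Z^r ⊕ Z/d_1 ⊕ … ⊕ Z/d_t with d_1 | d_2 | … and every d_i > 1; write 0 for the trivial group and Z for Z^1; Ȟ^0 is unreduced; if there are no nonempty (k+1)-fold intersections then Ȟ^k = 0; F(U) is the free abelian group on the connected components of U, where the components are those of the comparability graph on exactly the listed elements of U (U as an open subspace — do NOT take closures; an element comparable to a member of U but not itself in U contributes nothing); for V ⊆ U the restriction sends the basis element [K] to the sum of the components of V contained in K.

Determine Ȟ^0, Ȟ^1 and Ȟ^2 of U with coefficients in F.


nonempty overlaps:
  V1={{p},{q},{v},{p,r},{p,s},{p,t},{p,u},{s,v},{p,r,u},{p,s,t}} V2={{q},{r},{p,r},{r,s},{r,u},{p,r,u}} V3={{p},{s},{t},{u},{p,r},{p,s},{p,t},{p,u},{r,s},{r,u},{s,t},{s,v},{p,r,u},{p,s,t}}
  V12={{q},{p,r},{p,r,u}} V13={{p},{p,r},{p,s},{p,t},{p,u},{s,v},{p,r,u},{p,s,t}} V23={{p,r},{r,s},{r,u},{p,r,u}}
  V123={{p,r},{p,r,u}}
components per intersection:
  V1: {{p},{p,r},{p,s},{p,t},{p,u},{p,r,u},{p,s,t}} {{q}} {{v},{s,v}}
  V2: {{q}} {{r},{p,r},{r,s},{r,u},{p,r,u}}
  V3: {{p},{s},{t},{u},{p,r},{p,s},{p,t},{p,u},{r,s},{r,u},{s,t},{s,v},{p,r,u},{p,s,t}}
  V12: {{q}} {{p,r},{p,r,u}}
  V13: {{p},{p,r},{p,s},{p,t},{p,u},{p,r,u},{p,s,t}} {{s,v}}
  V23: {{p,r},{r,u},{p,r,u}} {{r,s}}
  V123: {{p,r},{p,r,u}}
C dims 6,6,1; δ0: rk 4, SNF 1^4; δ1: rk 1, SNF 1^1
degree 0: 6−4−0 = 2 → Ȟ^0 ≅ Z^2
degree 1: 6−1−4 = 1 → Ȟ^1 ≅ Z
degree 2: 1−0−1 = 0 → Ȟ^2 ≅ 0

Ȟ^0(U;F) ≅ Z^2,  Ȟ^1(U;F) ≅ Z,  Ȟ^2(U;F) ≅ 0


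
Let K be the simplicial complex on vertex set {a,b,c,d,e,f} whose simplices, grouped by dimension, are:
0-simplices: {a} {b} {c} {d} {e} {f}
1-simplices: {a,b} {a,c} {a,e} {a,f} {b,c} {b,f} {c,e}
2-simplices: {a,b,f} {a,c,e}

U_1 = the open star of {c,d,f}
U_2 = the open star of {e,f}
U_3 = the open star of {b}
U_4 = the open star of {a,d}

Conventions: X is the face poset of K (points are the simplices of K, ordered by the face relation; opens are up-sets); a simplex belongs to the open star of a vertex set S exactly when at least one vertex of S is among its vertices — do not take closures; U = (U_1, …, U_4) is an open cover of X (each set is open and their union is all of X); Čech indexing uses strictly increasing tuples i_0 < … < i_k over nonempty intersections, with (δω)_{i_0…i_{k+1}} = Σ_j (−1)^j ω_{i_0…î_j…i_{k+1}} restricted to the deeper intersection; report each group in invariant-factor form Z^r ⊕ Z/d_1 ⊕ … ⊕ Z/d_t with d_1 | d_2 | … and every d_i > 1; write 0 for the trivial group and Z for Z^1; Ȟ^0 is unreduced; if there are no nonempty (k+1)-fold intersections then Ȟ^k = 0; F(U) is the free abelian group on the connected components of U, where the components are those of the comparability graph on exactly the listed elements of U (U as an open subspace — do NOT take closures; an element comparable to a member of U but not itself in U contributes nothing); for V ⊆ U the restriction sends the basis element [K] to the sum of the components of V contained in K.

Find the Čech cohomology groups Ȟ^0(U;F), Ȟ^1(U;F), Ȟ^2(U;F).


Ȟ^0 = Z^2,  Ȟ^1 = Z,  Ȟ^2 = 0

intersection data:
  U1={{c},{d},{f},{a,c},{a,f},{b,c},{b,f},{c,e},{a,b,f},{a,c,e}} U2={{e},{f},{a,e},{a,f},{b,f},{c,e},{a,b,f},{a,c,e}} U3={{b},{a,b},{b,c},{b,f},{a,b,f}} U4={{a},{d},{a,b},{a,c},{a,e},{a,f},{a,b,f},{a,c,e}}
  U12={{f},{a,f},{b,f},{c,e},{a,b,f},{a,c,e}} U13={{b,c},{b,f},{a,b,f}} U14={{d},{a,c},{a,f},{a,b,f},{a,c,e}} U23={{b,f},{a,b,f}} U24={{a,e},{a,f},{a,b,f},{a,c,e}} U34={{a,b},{a,b,f}}
  U123={{b,f},{a,b,f}} U124={{a,f},{a,b,f},{a,c,e}} U134={{a,b,f}} U234={{a,b,f}}
  U1234={{a,b,f}}
components per intersection:
  U1: {{c},{a,c},{b,c},{c,e},{a,c,e}} {{d}} {{f},{a,f},{b,f},{a,b,f}}
  U2: {{e},{a,e},{c,e},{a,c,e}} {{f},{a,f},{b,f},{a,b,f}}
  U3: {{b},{a,b},{b,c},{b,f},{a,b,f}}
  U4: {{a},{a,b},{a,c},{a,e},{a,f},{a,b,f},{a,c,e}} {{d}}
  U12: {{f},{a,f},{b,f},{a,b,f}} {{c,e},{a,c,e}}
  U13: {{b,c}} {{b,f},{a,b,f}}
  U14: {{d}} {{a,c},{a,c,e}} {{a,f},{a,b,f}}
  U23: {{b,f},{a,b,f}}
  U24: {{a,e},{a,c,e}} {{a,f},{a,b,f}}
  U34: {{a,b},{a,b,f}}
  U123: {{b,f},{a,b,f}}
  U124: {{a,f},{a,b,f}} {{a,c,e}}
  U134: {{a,b,f}}
  U234: {{a,b,f}}
  U1234: {{a,b,f}}
C dims 8,11,5,1; δ0: rk 6, SNF 1^6; δ1: rk 4, SNF 1^4; δ2: rk 1, SNF 1^1
Ȟ^0 = (8 − 6) − 0 = 2, so Ȟ^0 ≅ Z^2
Ȟ^1 = (11 − 4) − 6 = 1, so Ȟ^1 ≅ Z
Ȟ^2 = (5 − 1) − 4 = 0, so Ȟ^2 ≅ 0


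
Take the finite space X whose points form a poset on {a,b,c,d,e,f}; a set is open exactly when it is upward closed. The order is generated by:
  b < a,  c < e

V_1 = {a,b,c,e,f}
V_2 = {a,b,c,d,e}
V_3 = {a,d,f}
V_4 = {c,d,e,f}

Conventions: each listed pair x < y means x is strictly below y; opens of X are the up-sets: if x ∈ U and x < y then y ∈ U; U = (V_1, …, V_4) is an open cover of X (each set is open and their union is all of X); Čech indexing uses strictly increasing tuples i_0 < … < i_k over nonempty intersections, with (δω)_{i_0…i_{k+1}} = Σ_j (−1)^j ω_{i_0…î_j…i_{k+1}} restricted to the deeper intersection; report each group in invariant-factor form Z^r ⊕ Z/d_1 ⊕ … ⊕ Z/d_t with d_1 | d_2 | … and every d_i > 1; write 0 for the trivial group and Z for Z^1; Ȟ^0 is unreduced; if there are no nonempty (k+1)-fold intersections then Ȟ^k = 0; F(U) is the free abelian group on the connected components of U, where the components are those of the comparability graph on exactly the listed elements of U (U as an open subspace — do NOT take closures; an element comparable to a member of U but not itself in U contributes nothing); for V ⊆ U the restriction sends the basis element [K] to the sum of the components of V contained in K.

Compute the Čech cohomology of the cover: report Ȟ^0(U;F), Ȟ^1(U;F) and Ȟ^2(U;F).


nonempty intersections:
  V12={a,b,c,e} V13={a,f} V14={c,e,f} V23={a,d} V24={c,d,e} V34={d,f}
  V123={a} V124={c,e} V134={f} V234={d}
components per intersection:
  V1: {a,b} {c,e} {f}
  V2: {a,b} {c,e} {d}
  V3: {a} {d} {f}
  V4: {c,e} {d} {f}
  V12: {a,b} {c,e}
  V13: {a} {f}
  V14: {c,e} {f}
  V23: {a} {d}
  V24: {c,e} {d}
  V34: {d} {f}
  V123: {a}
  V124: {c,e}
  V134: {f}
  V234: {d}
C dims 12,12,4; δ0: rk 8, SNF 1^8; δ1: rk 4, SNF 1^4
Ȟ^0: (12−8)−0=4 ⇒ Z^4
Ȟ^1: (12−4)−8=0 ⇒ 0
Ȟ^2: (4−0)−4=0 ⇒ 0

Ȟ^0 ≅ Z^4,  Ȟ^1 ≅ 0,  Ȟ^2 ≅ 0
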